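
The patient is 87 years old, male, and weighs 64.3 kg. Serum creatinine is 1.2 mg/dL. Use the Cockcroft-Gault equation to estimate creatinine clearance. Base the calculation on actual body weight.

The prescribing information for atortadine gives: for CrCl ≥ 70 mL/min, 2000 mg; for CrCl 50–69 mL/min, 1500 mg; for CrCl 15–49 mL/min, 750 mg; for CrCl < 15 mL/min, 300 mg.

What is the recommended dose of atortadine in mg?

750 mg

CrCl = (140 − 87) × 64.3 / (72 × 1.2) = 3407.9 / 86.40 ≈ 39.4 mL/min
CrCl ≈ 39 mL/min → bracket 15–49 mL/min.
Dose for this bracket: 750 mg.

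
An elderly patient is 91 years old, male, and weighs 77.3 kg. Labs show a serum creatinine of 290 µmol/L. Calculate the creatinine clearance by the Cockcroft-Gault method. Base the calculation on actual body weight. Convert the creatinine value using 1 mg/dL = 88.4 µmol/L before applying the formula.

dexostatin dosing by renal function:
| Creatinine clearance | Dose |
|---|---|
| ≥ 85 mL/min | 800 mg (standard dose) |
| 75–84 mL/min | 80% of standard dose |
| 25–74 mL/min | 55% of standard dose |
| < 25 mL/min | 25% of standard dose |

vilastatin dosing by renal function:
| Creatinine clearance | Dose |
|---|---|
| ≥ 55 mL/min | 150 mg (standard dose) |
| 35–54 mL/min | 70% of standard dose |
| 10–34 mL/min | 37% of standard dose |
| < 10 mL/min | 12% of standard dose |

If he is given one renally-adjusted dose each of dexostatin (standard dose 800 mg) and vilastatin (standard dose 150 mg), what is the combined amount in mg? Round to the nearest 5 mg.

255 mg

SCr = 290 / 88.4 = 3.281 mg/dL
CrCl = (140 − 91) × 77.3 / (72 × 3.281) = 3787.7 / 236.23 ≈ 16.0 mL/min
CrCl ≈ 16 mL/min.
dexostatin: < 25 mL/min → 25% of 800 mg = 200 mg.
vilastatin: 10–34 mL/min → 37% of 150 mg = 55.5 mg.
Total = 200 + 55.5 = 255.5 mg.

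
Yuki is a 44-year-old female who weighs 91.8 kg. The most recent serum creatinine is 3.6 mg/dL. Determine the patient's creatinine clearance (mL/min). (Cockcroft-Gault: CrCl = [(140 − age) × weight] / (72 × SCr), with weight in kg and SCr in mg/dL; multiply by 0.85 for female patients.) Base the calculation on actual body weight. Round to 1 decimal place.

CrCl = (140 − 44) × 91.8 / (72 × 3.6) × 0.85 = 8812.8 / 259.20 × 0.85 ≈ 28.9 mL/min

28.9 mL/min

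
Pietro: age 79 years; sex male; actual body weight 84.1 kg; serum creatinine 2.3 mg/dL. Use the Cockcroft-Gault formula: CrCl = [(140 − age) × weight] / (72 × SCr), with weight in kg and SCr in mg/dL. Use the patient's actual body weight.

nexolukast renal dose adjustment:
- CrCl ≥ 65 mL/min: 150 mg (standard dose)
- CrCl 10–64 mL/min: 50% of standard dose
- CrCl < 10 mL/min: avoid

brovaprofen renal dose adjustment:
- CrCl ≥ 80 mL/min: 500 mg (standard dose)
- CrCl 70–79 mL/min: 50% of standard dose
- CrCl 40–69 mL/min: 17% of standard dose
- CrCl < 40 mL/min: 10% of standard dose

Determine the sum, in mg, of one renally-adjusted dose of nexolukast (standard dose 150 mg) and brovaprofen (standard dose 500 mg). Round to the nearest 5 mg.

125 mg

CrCl = (140 − 79) × 84.1 / (72 × 2.3) = 5130.1 / 165.60 ≈ 31.0 mL/min
CrCl ≈ 31 mL/min.
nexolukast: 10–64 mL/min → 50% of 150 mg = 75 mg.
brovaprofen: < 40 mL/min → 10% of 500 mg = 50 mg.
Total = 75 + 50 = 125 mg.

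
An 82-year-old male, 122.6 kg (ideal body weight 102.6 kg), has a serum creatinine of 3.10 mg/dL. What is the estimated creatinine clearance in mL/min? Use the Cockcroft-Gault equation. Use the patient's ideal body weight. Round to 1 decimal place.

CrCl = (140 − 82) × 102.6 / (72 × 3.1) = 5950.8 / 223.20 ≈ 26.7 mL/min

26.7 mL/min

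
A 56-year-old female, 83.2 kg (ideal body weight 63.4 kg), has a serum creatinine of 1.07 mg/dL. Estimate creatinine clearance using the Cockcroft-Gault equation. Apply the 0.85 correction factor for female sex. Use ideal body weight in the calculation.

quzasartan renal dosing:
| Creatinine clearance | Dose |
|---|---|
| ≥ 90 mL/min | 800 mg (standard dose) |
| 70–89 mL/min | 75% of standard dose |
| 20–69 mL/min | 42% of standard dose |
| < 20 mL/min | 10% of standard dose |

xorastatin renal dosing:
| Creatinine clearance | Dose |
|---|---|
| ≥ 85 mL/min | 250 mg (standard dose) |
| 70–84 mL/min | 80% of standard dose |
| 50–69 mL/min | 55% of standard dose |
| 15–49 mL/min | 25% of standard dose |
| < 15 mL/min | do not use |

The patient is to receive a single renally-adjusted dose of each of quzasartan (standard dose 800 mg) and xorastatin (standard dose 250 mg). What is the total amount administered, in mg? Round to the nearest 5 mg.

CrCl = (140 − 56) × 63.4 / (72 × 1.07) × 0.85 = 5325.6 / 77.04 × 0.85 ≈ 58.8 mL/min
CrCl ≈ 59 mL/min.
quzasartan: 20–69 mL/min → 42% of 800 mg = 336 mg.
xorastatin: 50–69 mL/min → 55% of 250 mg = 137.5 mg.
Total = 336 + 137.5 = 473.5 mg.

475 mg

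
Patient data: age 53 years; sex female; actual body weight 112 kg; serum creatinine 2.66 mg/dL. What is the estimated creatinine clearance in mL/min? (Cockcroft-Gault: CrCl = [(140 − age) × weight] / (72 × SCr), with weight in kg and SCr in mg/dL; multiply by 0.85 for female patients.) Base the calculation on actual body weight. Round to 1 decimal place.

43.2 mL/min

CrCl = (140 − 53) × 112 / (72 × 2.66) × 0.85 = 9744.0 / 191.52 × 0.85 ≈ 43.2 mL/min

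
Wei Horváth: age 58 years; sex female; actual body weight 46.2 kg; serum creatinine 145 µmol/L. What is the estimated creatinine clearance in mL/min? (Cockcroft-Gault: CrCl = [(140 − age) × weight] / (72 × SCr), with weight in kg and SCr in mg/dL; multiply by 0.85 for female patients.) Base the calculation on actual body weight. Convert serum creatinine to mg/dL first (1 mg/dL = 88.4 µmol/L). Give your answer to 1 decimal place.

SCr = 145 / 88.4 = 1.64 mg/dL
CrCl = (140 − 58) × 46.2 / (72 × 1.64) × 0.85 = 3788.4 / 118.08 × 0.85 ≈ 27.3 mL/min

27.3 mL/min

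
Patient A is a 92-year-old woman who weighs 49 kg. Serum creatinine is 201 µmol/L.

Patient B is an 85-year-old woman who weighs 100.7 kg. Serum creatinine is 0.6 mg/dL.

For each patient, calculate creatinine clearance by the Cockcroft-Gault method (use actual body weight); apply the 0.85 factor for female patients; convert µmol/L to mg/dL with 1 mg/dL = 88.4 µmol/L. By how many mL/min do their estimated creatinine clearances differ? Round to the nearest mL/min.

97 mL/min

Patient A: SCr = 201 / 88.4 = 2.274 mg/dL
Patient A: CrCl = (140 − 92) × 49 / (72 × 2.274) × 0.85 = 2352.0 / 163.73 × 0.85 ≈ 12.2 mL/min
Patient B: CrCl = (140 − 85) × 100.7 / (72 × 0.6) × 0.85 = 5538.5 / 43.20 × 0.85 ≈ 109.0 mL/min
|12.2 − 109.0| = 96.8 mL/min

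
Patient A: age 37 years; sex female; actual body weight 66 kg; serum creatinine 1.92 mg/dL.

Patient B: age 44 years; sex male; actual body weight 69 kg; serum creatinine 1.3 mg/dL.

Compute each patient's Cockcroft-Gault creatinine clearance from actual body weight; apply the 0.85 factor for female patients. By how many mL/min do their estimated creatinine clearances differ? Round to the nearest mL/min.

Patient A: CrCl = (140 − 37) × 66 / (72 × 1.92) × 0.85 = 6798.0 / 138.24 × 0.85 ≈ 41.8 mL/min
Patient B: CrCl = (140 − 44) × 69 / (72 × 1.3) = 6624.0 / 93.60 ≈ 70.8 mL/min
|41.8 − 70.8| = 29.0 mL/min

29 mL/min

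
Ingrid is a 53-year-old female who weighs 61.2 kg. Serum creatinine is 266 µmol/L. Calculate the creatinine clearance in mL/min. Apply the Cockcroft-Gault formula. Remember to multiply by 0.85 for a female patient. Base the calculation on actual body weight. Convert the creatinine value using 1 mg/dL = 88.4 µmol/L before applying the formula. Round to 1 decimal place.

SCr = 266 / 88.4 = 3.009 mg/dL
CrCl = (140 − 53) × 61.2 / (72 × 3.009) × 0.85 = 5324.4 / 216.65 × 0.85 ≈ 20.9 mL/min

20.9 mL/min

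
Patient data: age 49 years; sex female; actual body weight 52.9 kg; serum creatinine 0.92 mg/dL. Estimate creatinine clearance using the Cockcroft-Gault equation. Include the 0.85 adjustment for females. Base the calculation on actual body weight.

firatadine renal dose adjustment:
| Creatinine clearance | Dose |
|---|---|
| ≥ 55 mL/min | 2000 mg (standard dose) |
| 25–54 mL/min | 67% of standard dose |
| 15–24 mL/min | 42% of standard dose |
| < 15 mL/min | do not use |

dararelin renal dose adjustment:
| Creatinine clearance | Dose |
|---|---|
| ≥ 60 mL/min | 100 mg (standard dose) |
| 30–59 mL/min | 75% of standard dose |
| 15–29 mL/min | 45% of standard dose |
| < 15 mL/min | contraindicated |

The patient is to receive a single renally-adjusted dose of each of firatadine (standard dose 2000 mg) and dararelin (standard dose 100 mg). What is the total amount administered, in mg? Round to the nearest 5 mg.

2100 mg

CrCl = (140 − 49) × 52.9 / (72 × 0.92) × 0.85 = 4813.9 / 66.24 × 0.85 ≈ 61.8 mL/min
CrCl ≈ 62 mL/min.
firatadine: ≥ 55 mL/min → 100% of 2000 mg = 2000 mg.
dararelin: ≥ 60 mL/min → 100% of 100 mg = 100 mg.
Total = 2000 + 100 = 2100 mg.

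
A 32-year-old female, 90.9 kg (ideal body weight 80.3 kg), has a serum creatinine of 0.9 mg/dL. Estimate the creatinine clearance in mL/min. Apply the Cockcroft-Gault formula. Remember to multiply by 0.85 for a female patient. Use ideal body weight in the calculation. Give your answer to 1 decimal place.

113.8 mL/min

CrCl = (140 − 32) × 80.3 / (72 × 0.9) × 0.85 = 8672.4 / 64.80 × 0.85 ≈ 113.8 mL/min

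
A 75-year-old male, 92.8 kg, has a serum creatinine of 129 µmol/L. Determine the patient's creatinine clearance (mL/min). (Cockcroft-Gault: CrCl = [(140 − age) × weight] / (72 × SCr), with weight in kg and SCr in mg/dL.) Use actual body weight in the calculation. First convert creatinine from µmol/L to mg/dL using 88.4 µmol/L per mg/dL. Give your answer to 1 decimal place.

SCr = 129 / 88.4 = 1.459 mg/dL
CrCl = (140 − 75) × 92.8 / (72 × 1.459) = 6032.0 / 105.05 ≈ 57.4 mL/min

57.4 mL/min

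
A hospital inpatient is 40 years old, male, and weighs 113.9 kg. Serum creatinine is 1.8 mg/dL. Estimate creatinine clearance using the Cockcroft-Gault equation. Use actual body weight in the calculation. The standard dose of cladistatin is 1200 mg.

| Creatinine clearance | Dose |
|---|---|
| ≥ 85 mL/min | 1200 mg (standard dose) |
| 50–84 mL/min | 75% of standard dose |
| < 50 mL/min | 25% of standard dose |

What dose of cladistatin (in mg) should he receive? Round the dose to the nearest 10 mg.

1200 mg

CrCl = (140 − 40) × 113.9 / (72 × 1.8) = 11390.0 / 129.60 ≈ 87.9 mL/min
CrCl ≈ 88 mL/min → bracket ≥ 85 mL/min.
100% of 1200 mg = 1200 mg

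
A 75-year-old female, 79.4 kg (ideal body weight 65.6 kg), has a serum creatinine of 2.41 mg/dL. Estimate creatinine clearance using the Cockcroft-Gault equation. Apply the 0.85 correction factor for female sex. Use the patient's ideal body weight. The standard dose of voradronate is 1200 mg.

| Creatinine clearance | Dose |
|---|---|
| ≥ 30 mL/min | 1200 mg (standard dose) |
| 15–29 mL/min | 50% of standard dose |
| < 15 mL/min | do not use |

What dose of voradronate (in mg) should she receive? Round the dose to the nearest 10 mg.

600 mg

CrCl = (140 − 75) × 65.6 / (72 × 2.41) × 0.85 = 4264.0 / 173.52 × 0.85 ≈ 20.9 mL/min
CrCl ≈ 21 mL/min → bracket 15–29 mL/min.
50% of 1200 mg = 600 mg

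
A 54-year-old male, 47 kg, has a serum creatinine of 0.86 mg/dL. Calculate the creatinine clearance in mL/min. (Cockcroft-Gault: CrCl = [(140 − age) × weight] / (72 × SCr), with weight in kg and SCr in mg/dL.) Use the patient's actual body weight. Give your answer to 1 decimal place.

CrCl = (140 − 54) × 47 / (72 × 0.86) = 4042.0 / 61.92 ≈ 65.3 mL/min

65.3 mL/min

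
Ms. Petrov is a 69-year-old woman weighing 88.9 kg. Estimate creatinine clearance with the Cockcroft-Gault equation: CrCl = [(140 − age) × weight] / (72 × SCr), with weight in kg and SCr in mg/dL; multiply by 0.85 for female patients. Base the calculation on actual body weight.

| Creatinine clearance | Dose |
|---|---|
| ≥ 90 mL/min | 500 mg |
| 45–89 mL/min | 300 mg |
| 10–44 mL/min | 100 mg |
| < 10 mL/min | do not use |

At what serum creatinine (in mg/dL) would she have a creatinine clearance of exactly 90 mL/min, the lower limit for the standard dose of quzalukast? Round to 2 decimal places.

0.83 mg/dL

Standard dose requires CrCl ≥ 90 mL/min.
Set (140 − 69) × 88.9 × 0.85 / (72 × SCr) = 90
SCr = (140 − 69) × 88.9 × 0.85 / (72 × 90) = 0.828 mg/dL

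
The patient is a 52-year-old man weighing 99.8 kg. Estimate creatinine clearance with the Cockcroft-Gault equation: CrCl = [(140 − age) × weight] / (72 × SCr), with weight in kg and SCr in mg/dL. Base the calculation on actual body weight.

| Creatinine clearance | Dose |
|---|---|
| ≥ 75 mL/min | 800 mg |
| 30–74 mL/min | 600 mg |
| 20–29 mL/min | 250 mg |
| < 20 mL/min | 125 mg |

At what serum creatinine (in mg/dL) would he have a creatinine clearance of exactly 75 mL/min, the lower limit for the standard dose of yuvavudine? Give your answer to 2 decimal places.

Standard dose requires CrCl ≥ 75 mL/min.
Set (140 − 52) × 99.8 / (72 × SCr) = 75
SCr = (140 − 52) × 99.8 / (72 × 75) = 1.626 mg/dL

1.63 mg/dL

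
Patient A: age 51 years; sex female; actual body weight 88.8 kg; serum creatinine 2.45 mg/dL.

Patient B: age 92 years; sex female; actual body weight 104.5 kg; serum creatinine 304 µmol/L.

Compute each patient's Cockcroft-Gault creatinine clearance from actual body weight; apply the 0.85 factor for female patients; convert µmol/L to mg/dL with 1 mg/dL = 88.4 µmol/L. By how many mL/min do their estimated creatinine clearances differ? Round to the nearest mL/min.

Patient A: CrCl = (140 − 51) × 88.8 / (72 × 2.45) × 0.85 = 7903.2 / 176.40 × 0.85 ≈ 38.1 mL/min
Patient B: SCr = 304 / 88.4 = 3.439 mg/dL
Patient B: CrCl = (140 − 92) × 104.5 / (72 × 3.439) × 0.85 = 5016.0 / 247.61 × 0.85 ≈ 17.2 mL/min
|38.1 − 17.2| = 20.9 mL/min

21 mL/min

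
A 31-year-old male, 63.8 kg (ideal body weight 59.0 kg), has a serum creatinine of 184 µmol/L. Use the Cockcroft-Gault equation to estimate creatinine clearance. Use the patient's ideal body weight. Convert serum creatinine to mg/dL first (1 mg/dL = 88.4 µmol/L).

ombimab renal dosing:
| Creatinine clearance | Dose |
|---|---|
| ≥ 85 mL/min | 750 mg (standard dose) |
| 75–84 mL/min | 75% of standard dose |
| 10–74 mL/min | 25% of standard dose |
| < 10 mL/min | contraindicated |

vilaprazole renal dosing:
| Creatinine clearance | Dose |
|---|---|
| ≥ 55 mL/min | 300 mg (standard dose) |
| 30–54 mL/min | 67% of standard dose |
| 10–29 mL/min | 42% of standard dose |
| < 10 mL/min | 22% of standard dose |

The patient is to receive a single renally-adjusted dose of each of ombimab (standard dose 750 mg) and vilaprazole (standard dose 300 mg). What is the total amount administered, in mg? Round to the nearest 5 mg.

390 mg

SCr = 184 / 88.4 = 2.081 mg/dL
CrCl = (140 − 31) × 59 / (72 × 2.081) = 6431.0 / 149.83 ≈ 42.9 mL/min
CrCl ≈ 43 mL/min.
ombimab: 10–74 mL/min → 25% of 750 mg = 187.5 mg.
vilaprazole: 30–54 mL/min → 67% of 300 mg = 201 mg.
Total = 187.5 + 201 = 388.5 mg.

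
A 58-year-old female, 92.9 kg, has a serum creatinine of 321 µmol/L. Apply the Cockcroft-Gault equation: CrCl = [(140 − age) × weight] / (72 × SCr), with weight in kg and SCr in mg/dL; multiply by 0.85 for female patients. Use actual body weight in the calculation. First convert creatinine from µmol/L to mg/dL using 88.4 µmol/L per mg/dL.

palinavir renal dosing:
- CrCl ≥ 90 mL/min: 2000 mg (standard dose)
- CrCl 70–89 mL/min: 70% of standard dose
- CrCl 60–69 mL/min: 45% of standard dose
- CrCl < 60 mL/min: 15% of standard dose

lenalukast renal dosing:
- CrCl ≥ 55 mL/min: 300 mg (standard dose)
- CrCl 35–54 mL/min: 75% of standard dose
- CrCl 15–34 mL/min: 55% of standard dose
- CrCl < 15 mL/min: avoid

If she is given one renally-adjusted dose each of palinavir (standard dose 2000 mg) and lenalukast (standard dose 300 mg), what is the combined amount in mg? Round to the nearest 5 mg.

465 mg

SCr = 321 / 88.4 = 3.631 mg/dL
CrCl = (140 − 58) × 92.9 / (72 × 3.631) × 0.85 = 7617.8 / 261.43 × 0.85 ≈ 24.8 mL/min
CrCl ≈ 25 mL/min.
palinavir: < 60 mL/min → 15% of 2000 mg = 300 mg.
lenalukast: 15–34 mL/min → 55% of 300 mg = 165 mg.
Total = 300 + 165 = 465 mg.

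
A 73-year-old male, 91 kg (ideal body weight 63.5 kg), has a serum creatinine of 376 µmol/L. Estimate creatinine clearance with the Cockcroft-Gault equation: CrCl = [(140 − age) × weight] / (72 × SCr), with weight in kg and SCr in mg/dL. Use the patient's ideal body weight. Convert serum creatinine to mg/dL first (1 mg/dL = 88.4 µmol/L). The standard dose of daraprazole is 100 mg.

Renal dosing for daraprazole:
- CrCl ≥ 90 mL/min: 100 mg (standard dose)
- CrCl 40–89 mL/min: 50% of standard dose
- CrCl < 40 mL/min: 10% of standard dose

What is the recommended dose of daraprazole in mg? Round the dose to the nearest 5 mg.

SCr = 376 / 88.4 = 4.253 mg/dL
CrCl = (140 − 73) × 63.5 / (72 × 4.253) = 4254.5 / 306.22 ≈ 13.9 mL/min
CrCl ≈ 14 mL/min → bracket < 40 mL/min.
10% of 100 mg = 10 mg

10 mg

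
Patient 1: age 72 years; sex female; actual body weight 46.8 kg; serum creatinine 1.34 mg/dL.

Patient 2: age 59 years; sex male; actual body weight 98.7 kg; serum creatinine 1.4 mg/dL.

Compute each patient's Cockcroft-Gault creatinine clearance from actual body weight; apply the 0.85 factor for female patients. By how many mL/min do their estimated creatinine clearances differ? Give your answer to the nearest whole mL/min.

51 mL/min

Patient 1: CrCl = (140 − 72) × 46.8 / (72 × 1.34) × 0.85 = 3182.4 / 96.48 × 0.85 ≈ 28.0 mL/min
Patient 2: CrCl = (140 − 59) × 98.7 / (72 × 1.4) = 7994.7 / 100.80 ≈ 79.3 mL/min
|28.0 − 79.3| = 51.3 mL/min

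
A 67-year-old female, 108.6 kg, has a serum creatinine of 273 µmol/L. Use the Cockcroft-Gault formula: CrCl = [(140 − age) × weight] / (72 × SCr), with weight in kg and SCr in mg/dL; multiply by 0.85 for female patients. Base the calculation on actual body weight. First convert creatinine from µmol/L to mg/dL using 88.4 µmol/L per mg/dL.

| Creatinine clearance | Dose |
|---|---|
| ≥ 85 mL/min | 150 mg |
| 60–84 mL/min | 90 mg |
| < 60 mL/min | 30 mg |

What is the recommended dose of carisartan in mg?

SCr = 273 / 88.4 = 3.088 mg/dL
CrCl = (140 − 67) × 108.6 / (72 × 3.088) × 0.85 = 7927.8 / 222.34 × 0.85 ≈ 30.3 mL/min
CrCl ≈ 30 mL/min → bracket < 60 mL/min.
Dose for this bracket: 30 mg.

30 mg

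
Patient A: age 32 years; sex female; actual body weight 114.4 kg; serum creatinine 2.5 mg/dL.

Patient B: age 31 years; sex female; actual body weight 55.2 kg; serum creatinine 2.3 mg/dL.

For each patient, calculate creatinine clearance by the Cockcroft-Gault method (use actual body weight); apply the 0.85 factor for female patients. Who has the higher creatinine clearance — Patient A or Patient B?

Patient A: CrCl = (140 − 32) × 114.4 / (72 × 2.5) × 0.85 = 12355.2 / 180.00 × 0.85 ≈ 58.3 mL/min
Patient B: CrCl = (140 − 31) × 55.2 / (72 × 2.3) × 0.85 = 6016.8 / 165.60 × 0.85 ≈ 30.9 mL/min
58.3 vs 30.9 mL/min → Patient A is higher.

Patient A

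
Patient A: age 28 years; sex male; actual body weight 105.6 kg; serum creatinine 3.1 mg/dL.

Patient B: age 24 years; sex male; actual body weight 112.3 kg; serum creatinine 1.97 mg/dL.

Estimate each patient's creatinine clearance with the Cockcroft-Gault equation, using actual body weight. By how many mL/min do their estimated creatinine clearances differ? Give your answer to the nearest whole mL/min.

39 mL/min

Patient A: CrCl = (140 − 28) × 105.6 / (72 × 3.1) = 11827.2 / 223.20 ≈ 53.0 mL/min
Patient B: CrCl = (140 − 24) × 112.3 / (72 × 1.97) = 13026.8 / 141.84 ≈ 91.8 mL/min
|53.0 − 91.8| = 38.8 mL/min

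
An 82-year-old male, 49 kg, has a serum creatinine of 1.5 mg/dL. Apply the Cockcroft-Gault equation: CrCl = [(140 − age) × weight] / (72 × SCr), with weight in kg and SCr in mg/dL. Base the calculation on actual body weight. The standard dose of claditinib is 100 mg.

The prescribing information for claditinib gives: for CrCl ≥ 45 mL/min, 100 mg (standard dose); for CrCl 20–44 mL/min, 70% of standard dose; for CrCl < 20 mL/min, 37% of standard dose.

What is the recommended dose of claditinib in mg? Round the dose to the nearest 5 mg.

CrCl = (140 − 82) × 49 / (72 × 1.5) = 2842.0 / 108.00 ≈ 26.3 mL/min
CrCl ≈ 26 mL/min → bracket 20–44 mL/min.
70% of 100 mg = 70 mg

70 mg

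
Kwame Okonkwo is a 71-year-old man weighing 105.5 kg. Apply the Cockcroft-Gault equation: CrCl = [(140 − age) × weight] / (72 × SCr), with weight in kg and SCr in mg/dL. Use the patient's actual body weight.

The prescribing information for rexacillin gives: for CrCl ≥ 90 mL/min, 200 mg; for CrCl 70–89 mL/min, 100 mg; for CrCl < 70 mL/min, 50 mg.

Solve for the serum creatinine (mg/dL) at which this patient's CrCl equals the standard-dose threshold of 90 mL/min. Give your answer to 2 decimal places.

1.12 mg/dL

Standard dose requires CrCl ≥ 90 mL/min.
Set (140 − 71) × 105.5 / (72 × SCr) = 90
SCr = (140 − 71) × 105.5 / (72 × 90) = 1.123 mg/dL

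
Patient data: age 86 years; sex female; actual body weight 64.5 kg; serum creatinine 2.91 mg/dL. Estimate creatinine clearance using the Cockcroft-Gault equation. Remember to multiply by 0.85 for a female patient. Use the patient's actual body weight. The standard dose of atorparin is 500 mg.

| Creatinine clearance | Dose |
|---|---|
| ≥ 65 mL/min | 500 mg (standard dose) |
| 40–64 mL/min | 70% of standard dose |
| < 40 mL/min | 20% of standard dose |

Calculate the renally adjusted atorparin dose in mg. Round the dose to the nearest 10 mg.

CrCl = (140 − 86) × 64.5 / (72 × 2.91) × 0.85 = 3483.0 / 209.52 × 0.85 ≈ 14.1 mL/min
CrCl ≈ 14 mL/min → bracket < 40 mL/min.
20% of 500 mg = 100 mg

100 mg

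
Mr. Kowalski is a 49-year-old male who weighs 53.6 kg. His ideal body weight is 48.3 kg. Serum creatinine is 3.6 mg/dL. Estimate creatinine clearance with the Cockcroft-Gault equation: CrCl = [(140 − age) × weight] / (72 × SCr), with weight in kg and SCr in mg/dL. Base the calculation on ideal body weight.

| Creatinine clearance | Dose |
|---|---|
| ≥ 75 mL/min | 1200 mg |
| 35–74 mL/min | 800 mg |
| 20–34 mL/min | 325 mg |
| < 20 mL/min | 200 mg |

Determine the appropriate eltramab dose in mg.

200 mg

CrCl = (140 − 49) × 48.3 / (72 × 3.6) = 4395.3 / 259.20 ≈ 17.0 mL/min
CrCl ≈ 17 mL/min → bracket < 20 mL/min.
Dose for this bracket: 200 mg.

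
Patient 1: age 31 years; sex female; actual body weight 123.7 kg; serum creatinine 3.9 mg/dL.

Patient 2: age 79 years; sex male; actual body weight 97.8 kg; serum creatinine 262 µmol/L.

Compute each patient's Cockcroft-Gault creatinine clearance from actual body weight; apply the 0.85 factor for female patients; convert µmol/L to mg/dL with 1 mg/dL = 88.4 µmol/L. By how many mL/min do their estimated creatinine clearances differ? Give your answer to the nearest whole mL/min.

Patient 1: CrCl = (140 − 31) × 123.7 / (72 × 3.9) × 0.85 = 13483.3 / 280.80 × 0.85 ≈ 40.8 mL/min
Patient 2: SCr = 262 / 88.4 = 2.964 mg/dL
Patient 2: CrCl = (140 − 79) × 97.8 / (72 × 2.964) = 5965.8 / 213.41 ≈ 28.0 mL/min
|40.8 − 28.0| = 12.8 mL/min

13 mL/min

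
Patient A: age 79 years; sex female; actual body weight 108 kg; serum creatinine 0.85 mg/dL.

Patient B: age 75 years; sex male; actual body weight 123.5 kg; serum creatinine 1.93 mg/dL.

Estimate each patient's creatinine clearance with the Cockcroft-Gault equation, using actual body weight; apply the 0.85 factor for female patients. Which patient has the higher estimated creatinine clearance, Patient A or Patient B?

Patient A: CrCl = (140 − 79) × 108 / (72 × 0.85) × 0.85 = 6588.0 / 61.20 × 0.85 ≈ 91.5 mL/min
Patient B: CrCl = (140 − 75) × 123.5 / (72 × 1.93) = 8027.5 / 138.96 ≈ 57.8 mL/min
91.5 vs 57.8 mL/min → Patient A is higher.

Patient A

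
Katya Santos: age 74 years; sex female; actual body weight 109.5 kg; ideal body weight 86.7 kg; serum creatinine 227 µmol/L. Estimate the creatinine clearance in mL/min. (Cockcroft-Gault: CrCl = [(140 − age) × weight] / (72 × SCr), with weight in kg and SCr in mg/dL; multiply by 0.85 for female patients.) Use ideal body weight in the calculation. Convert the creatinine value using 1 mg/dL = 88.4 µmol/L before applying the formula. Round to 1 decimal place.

SCr = 227 / 88.4 = 2.568 mg/dL
CrCl = (140 − 74) × 86.7 / (72 × 2.568) × 0.85 = 5722.2 / 184.90 × 0.85 ≈ 26.3 mL/min

26.3 mL/min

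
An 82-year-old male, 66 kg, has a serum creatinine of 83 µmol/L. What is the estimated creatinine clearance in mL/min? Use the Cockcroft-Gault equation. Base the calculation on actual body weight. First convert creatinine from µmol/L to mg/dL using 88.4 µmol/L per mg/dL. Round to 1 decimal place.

56.6 mL/min

SCr = 83 / 88.4 = 0.939 mg/dL
CrCl = (140 − 82) × 66 / (72 × 0.939) = 3828.0 / 67.61 ≈ 56.6 mL/min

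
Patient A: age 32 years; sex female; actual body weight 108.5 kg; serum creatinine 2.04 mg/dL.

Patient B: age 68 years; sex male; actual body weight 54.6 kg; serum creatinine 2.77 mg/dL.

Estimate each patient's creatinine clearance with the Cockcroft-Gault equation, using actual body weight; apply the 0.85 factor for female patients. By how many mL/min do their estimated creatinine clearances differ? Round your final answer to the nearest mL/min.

48 mL/min

Patient A: CrCl = (140 − 32) × 108.5 / (72 × 2.04) × 0.85 = 11718.0 / 146.88 × 0.85 ≈ 67.8 mL/min
Patient B: CrCl = (140 − 68) × 54.6 / (72 × 2.77) = 3931.2 / 199.44 ≈ 19.7 mL/min
|67.8 − 19.7| = 48.1 mL/min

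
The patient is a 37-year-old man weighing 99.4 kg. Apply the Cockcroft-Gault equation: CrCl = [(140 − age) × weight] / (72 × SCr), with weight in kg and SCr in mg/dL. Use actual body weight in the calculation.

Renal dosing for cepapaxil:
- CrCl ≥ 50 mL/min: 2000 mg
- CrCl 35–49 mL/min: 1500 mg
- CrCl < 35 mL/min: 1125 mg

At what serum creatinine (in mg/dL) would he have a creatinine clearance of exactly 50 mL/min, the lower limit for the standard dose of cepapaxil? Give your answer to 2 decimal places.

Standard dose requires CrCl ≥ 50 mL/min.
Set (140 − 37) × 99.4 / (72 × SCr) = 50
SCr = (140 − 37) × 99.4 / (72 × 50) = 2.844 mg/dL

2.84 mg/dL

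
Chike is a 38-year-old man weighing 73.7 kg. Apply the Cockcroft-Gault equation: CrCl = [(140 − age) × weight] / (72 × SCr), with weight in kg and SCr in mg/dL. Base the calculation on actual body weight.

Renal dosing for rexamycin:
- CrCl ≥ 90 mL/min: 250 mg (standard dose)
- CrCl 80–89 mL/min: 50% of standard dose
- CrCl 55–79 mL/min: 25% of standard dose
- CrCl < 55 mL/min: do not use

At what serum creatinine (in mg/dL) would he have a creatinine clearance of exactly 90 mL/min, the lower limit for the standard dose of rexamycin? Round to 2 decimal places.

Standard dose requires CrCl ≥ 90 mL/min.
Set (140 − 38) × 73.7 / (72 × SCr) = 90
SCr = (140 − 38) × 73.7 / (72 × 90) = 1.160 mg/dL

1.16 mg/dL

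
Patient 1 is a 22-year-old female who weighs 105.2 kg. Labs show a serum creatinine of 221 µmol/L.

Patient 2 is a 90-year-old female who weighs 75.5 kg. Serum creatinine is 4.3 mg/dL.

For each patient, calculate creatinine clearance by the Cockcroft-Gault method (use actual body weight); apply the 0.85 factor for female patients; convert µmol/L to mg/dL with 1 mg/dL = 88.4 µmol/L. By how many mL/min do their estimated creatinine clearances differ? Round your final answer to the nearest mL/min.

Patient 1: SCr = 221 / 88.4 = 2.5 mg/dL
Patient 1: CrCl = (140 − 22) × 105.2 / (72 × 2.5) × 0.85 = 12413.6 / 180.00 × 0.85 ≈ 58.6 mL/min
Patient 2: CrCl = (140 − 90) × 75.5 / (72 × 4.3) × 0.85 = 3775.0 / 309.60 × 0.85 ≈ 10.4 mL/min
|58.6 − 10.4| = 48.2 mL/min

48 mL/min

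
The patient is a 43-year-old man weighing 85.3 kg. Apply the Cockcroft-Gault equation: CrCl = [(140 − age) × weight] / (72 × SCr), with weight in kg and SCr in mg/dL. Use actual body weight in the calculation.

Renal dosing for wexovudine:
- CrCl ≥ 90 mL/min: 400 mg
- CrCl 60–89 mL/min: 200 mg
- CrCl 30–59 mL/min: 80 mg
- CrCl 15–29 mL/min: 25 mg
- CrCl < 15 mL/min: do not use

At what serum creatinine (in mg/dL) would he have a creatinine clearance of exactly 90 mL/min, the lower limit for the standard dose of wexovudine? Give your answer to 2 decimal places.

Standard dose requires CrCl ≥ 90 mL/min.
Set (140 − 43) × 85.3 / (72 × SCr) = 90
SCr = (140 − 43) × 85.3 / (72 × 90) = 1.277 mg/dL

1.28 mg/dL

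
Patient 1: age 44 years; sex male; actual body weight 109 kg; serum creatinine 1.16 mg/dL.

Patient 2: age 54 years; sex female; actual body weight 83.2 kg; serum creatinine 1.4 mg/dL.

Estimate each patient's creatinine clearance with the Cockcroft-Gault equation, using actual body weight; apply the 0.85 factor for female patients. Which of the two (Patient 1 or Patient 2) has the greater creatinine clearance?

Patient 1

Patient 1: CrCl = (140 − 44) × 109 / (72 × 1.16) = 10464.0 / 83.52 ≈ 125.3 mL/min
Patient 2: CrCl = (140 − 54) × 83.2 / (72 × 1.4) × 0.85 = 7155.2 / 100.80 × 0.85 ≈ 60.3 mL/min
125.3 vs 60.3 mL/min → Patient 1 is higher.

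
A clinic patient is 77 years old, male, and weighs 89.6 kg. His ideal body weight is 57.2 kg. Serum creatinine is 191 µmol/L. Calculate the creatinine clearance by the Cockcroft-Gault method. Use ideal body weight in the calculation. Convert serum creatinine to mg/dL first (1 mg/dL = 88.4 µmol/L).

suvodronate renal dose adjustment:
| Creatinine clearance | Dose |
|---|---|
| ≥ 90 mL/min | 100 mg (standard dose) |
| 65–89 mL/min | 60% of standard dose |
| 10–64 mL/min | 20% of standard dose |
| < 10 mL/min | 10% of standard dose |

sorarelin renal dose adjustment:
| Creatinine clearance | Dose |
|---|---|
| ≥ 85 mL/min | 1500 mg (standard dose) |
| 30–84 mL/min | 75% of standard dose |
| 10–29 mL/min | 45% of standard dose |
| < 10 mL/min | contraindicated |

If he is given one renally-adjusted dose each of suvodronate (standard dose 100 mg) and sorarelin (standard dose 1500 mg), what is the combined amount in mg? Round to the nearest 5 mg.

695 mg

SCr = 191 / 88.4 = 2.161 mg/dL
CrCl = (140 − 77) × 57.2 / (72 × 2.161) = 3603.6 / 155.59 ≈ 23.2 mL/min
CrCl ≈ 23 mL/min.
suvodronate: 10–64 mL/min → 20% of 100 mg = 20 mg.
sorarelin: 10–29 mL/min → 45% of 1500 mg = 675 mg.
Total = 20 + 675 = 695 mg.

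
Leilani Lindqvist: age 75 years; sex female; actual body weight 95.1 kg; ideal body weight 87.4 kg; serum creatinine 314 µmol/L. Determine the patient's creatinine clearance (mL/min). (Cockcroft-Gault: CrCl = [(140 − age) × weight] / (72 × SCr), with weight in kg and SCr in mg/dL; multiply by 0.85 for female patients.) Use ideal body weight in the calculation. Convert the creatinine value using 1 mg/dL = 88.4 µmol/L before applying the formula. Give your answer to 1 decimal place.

SCr = 314 / 88.4 = 3.552 mg/dL
CrCl = (140 − 75) × 87.4 / (72 × 3.552) × 0.85 = 5681.0 / 255.74 × 0.85 ≈ 18.9 mL/min

18.9 mL/min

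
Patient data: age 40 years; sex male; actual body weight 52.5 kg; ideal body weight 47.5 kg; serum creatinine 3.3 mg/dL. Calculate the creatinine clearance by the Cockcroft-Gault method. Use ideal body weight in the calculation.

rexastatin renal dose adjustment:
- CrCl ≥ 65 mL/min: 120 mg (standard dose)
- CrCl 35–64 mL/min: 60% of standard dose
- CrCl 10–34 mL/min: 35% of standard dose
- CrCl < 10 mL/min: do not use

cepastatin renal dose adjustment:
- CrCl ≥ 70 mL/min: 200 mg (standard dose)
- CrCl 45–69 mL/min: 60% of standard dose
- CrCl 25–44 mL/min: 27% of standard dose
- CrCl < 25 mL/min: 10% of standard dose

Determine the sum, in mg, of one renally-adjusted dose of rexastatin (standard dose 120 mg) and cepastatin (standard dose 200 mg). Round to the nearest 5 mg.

CrCl = (140 − 40) × 47.5 / (72 × 3.3) = 4750.0 / 237.60 ≈ 20.0 mL/min
CrCl ≈ 20 mL/min.
rexastatin: 10–34 mL/min → 35% of 120 mg = 42 mg.
cepastatin: < 25 mL/min → 10% of 200 mg = 20 mg.
Total = 42 + 20 = 62 mg.

60 mg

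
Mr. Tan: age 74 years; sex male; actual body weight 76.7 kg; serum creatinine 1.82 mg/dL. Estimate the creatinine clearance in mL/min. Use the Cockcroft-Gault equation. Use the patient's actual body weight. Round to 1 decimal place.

CrCl = (140 − 74) × 76.7 / (72 × 1.82) = 5062.2 / 131.04 ≈ 38.6 mL/min

38.6 mL/min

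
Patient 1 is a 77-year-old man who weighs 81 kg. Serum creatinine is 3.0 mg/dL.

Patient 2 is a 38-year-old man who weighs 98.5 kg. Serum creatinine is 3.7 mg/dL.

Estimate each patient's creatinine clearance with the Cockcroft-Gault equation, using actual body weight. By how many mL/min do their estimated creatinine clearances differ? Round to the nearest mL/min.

Patient 1: CrCl = (140 − 77) × 81 / (72 × 3) = 5103.0 / 216.00 ≈ 23.6 mL/min
Patient 2: CrCl = (140 − 38) × 98.5 / (72 × 3.7) = 10047.0 / 266.40 ≈ 37.7 mL/min
|23.6 − 37.7| = 14.1 mL/min

14 mL/min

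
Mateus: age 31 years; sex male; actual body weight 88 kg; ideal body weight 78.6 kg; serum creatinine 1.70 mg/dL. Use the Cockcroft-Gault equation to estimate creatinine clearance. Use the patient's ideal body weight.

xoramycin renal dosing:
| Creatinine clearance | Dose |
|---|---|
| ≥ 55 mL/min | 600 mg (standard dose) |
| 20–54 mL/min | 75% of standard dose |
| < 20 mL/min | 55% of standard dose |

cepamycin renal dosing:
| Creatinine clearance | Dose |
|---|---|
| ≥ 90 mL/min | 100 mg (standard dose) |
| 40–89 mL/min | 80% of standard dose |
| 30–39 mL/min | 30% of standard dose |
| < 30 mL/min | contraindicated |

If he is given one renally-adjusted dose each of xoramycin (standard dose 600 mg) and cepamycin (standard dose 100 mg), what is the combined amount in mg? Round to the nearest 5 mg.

CrCl = (140 − 31) × 78.6 / (72 × 1.7) = 8567.4 / 122.40 ≈ 70.0 mL/min
CrCl ≈ 70 mL/min.
xoramycin: ≥ 55 mL/min → 100% of 600 mg = 600 mg.
cepamycin: 40–89 mL/min → 80% of 100 mg = 80 mg.
Total = 600 + 80 = 680 mg.

680 mg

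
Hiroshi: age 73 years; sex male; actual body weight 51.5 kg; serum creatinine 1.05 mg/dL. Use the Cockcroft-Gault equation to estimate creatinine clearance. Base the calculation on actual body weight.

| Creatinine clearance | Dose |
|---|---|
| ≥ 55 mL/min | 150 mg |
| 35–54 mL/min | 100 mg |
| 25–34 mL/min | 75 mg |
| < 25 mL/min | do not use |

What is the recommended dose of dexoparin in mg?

CrCl = (140 − 73) × 51.5 / (72 × 1.05) = 3450.5 / 75.60 ≈ 45.6 mL/min
CrCl ≈ 46 mL/min → bracket 35–54 mL/min.
Dose for this bracket: 100 mg.

100 mg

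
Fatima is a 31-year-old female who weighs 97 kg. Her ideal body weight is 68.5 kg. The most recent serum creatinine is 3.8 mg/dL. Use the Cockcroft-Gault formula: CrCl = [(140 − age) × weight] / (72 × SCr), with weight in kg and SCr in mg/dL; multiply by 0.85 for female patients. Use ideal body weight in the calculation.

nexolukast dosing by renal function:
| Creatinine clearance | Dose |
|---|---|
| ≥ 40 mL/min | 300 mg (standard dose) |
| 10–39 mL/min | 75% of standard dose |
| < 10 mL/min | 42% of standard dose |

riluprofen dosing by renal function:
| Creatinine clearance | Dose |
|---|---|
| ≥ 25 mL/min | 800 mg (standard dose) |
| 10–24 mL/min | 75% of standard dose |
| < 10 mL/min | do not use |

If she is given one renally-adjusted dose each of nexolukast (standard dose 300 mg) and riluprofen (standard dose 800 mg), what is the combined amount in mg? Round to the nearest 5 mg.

825 mg

CrCl = (140 − 31) × 68.5 / (72 × 3.8) × 0.85 = 7466.5 / 273.60 × 0.85 ≈ 23.2 mL/min
CrCl ≈ 23 mL/min.
nexolukast: 10–39 mL/min → 75% of 300 mg = 225 mg.
riluprofen: 10–24 mL/min → 75% of 800 mg = 600 mg.
Total = 225 + 600 = 825 mg.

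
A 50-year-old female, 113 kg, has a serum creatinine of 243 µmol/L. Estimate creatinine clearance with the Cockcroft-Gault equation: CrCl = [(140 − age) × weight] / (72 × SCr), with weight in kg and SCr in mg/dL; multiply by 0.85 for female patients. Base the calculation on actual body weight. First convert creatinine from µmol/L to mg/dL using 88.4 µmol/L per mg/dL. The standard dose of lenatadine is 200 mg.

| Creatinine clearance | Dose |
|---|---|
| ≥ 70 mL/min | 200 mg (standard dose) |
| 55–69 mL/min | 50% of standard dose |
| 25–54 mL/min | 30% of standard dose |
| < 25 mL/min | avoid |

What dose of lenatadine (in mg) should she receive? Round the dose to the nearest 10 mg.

SCr = 243 / 88.4 = 2.749 mg/dL
CrCl = (140 − 50) × 113 / (72 × 2.749) × 0.85 = 10170.0 / 197.93 × 0.85 ≈ 43.7 mL/min
CrCl ≈ 44 mL/min → bracket 25–54 mL/min.
30% of 200 mg = 60 mg

60 mg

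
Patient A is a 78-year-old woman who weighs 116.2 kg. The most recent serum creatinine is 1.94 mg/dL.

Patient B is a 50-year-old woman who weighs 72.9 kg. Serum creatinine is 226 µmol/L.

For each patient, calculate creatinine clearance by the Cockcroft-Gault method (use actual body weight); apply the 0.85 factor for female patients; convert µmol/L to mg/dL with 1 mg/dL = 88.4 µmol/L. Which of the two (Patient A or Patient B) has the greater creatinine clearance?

Patient A: CrCl = (140 − 78) × 116.2 / (72 × 1.94) × 0.85 = 7204.4 / 139.68 × 0.85 ≈ 43.8 mL/min
Patient B: SCr = 226 / 88.4 = 2.557 mg/dL
Patient B: CrCl = (140 − 50) × 72.9 / (72 × 2.557) × 0.85 = 6561.0 / 184.10 × 0.85 ≈ 30.3 mL/min
43.8 vs 30.3 mL/min → Patient A is higher.

Patient A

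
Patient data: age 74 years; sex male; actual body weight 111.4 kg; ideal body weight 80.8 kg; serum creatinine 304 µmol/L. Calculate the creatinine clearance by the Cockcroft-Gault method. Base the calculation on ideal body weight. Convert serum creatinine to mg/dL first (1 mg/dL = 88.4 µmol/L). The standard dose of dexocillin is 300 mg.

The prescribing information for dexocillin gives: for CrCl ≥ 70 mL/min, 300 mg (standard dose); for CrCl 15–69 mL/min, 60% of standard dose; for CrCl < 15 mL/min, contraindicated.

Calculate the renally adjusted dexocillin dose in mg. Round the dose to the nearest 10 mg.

180 mg

SCr = 304 / 88.4 = 3.439 mg/dL
CrCl = (140 − 74) × 80.8 / (72 × 3.439) = 5332.8 / 247.61 ≈ 21.5 mL/min
CrCl ≈ 22 mL/min → bracket 15–69 mL/min.
60% of 300 mg = 180 mg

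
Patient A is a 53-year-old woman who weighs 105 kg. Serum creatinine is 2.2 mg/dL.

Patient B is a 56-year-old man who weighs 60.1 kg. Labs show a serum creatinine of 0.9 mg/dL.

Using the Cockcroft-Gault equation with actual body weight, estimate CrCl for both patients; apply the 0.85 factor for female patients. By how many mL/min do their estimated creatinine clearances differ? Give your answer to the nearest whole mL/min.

Patient A: CrCl = (140 − 53) × 105 / (72 × 2.2) × 0.85 = 9135.0 / 158.40 × 0.85 ≈ 49.0 mL/min
Patient B: CrCl = (140 − 56) × 60.1 / (72 × 0.9) = 5048.4 / 64.80 ≈ 77.9 mL/min
|49.0 − 77.9| = 28.9 mL/min

29 mL/min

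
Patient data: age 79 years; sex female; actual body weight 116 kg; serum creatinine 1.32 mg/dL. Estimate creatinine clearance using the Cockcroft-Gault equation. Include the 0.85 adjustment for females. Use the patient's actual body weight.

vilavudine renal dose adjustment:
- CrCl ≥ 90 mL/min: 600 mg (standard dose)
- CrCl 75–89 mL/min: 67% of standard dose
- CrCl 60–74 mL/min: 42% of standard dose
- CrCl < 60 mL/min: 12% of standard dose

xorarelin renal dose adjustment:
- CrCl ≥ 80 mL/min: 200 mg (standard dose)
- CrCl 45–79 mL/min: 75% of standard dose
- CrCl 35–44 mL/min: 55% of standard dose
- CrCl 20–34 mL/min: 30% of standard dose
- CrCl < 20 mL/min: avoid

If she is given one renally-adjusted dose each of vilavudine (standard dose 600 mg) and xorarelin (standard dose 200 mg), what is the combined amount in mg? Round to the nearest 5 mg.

400 mg

CrCl = (140 − 79) × 116 / (72 × 1.32) × 0.85 = 7076.0 / 95.04 × 0.85 ≈ 63.3 mL/min
CrCl ≈ 63 mL/min.
vilavudine: 60–74 mL/min → 42% of 600 mg = 252 mg.
xorarelin: 45–79 mL/min → 75% of 200 mg = 150 mg.
Total = 252 + 150 = 402 mg.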